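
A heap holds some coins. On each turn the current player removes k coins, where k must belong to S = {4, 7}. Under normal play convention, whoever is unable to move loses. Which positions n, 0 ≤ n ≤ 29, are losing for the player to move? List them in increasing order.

0, 1, 2, 3, 11, 12, 13, 14, 22, 23, 24, 25

n :  0  1  2  3  4  5  6  7  8  9 10 11 12 13 14 15 16 17 18 19 20 21 22 23 24 25 26 27 28 29
G :  0  0  0  0  1  1  1  1  2  2  2  0  0  0  0  1  1  1  1  2  2  2  0  0  0  0  1  1  1  1
P-positions are exactly the n with G(n) = 0.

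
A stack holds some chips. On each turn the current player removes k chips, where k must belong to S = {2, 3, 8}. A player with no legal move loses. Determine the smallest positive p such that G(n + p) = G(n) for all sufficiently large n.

n :  0  1  2  3  4  5  6  7  8  9 10 11 12 13 14
G :  0  0  1  1  2  0  0  1  1  2  0  0  1  1  2
G(n+5) = G(n) holds for n = 0,…,7 (a full window of length max(S) = 8), so the sequence is purely periodic with period 5.

5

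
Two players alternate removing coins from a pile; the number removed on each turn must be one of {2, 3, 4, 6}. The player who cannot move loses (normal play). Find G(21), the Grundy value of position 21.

2

G(0) = 0
G(1) = mex{} = 0
G(2) = mex{0} = 1
G(3) = mex{0,0} = 1
G(4) = mex{1,0,0} = 2
G(5) = mex{1,1,0} = 2
G(6) = mex{2,1,1,0} = 3
G(7) = mex{2,2,1,0} = 3
G(8) = mex{3,2,2,1} = 0
G(9) = mex{3,3,2,1} = 0
G(10) = mex{0,3,3,2} = 1
G(11) = mex{0,0,3,2} = 1
G(12) = mex{1,0,0,3} = 2
G(13) = mex{1,1,0,3} = 2
G(14) = mex{2,1,1,0} = 3
G(15) = mex{2,2,1,0} = 3
G(16) = mex{3,2,2,1} = 0
G(17) = mex{3,3,2,1} = 0
G(18) = mex{0,3,3,2} = 1
G(19) = mex{0,0,3,2} = 1
G(20) = mex{1,0,0,3} = 2
G(21) = mex{1,1,0,3} = 2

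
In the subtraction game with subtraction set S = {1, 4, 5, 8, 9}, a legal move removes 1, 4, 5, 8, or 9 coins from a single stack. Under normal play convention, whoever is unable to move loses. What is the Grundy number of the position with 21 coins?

n :  0  1  2  3  4  5  6  7  8  9 10 11 12 13 14 15 16 17 18 19 20 21
G :  0  1  0  1  2  3  2  3  4  5  4  5  0  1  0  1  2  3  2  3  4  5

5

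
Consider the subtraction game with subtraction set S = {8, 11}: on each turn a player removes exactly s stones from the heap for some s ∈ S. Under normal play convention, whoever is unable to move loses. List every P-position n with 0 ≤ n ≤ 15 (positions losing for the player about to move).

G(0) = 0
G(1) = mex{} = 0
G(2) = mex{} = 0
G(3) = mex{} = 0
G(4) = mex{} = 0
G(5) = mex{} = 0
G(6) = mex{} = 0
G(7) = mex{} = 0
G(8) = mex{0} = 1
G(9) = mex{0} = 1
G(10) = mex{0} = 1
G(11) = mex{0,0} = 1
G(12) = mex{0,0} = 1
G(13) = mex{0,0} = 1
G(14) = mex{0,0} = 1
G(15) = mex{0,0} = 1
P-positions are exactly the n with G(n) = 0.

0, 1, 2, 3, 4, 5, 6, 7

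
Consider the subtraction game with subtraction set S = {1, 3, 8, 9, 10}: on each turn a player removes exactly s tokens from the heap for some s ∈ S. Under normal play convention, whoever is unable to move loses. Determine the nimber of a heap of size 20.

n :  0  1  2  3  4  5  6  7  8  9 10 11 12 13 14 15 16 17 18 19 20
G :  0  1  0  1  0  1  0  1  2  3  2  3  2  3  2  3  4  0  1  0  1

1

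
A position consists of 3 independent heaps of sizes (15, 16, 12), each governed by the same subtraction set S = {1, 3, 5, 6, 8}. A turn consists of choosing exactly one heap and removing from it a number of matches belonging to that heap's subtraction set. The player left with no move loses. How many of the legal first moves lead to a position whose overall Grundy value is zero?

All heaps use S = {1, 3, 5, 6, 8}:
G(0) = 0
G(1) = mex{0} = 1
G(2) = mex{1} = 0
G(3) = mex{0,0} = 1
G(4) = mex{1,1} = 0
G(5) = mex{0,0,0} = 1
G(6) = mex{1,1,1,0} = 2
G(7) = mex{2,0,0,1} = 3
G(8) = mex{3,1,1,0,0} = 2
G(9) = mex{2,2,0,1,1} = 3
G(10) = mex{3,3,1,0,0} = 2
G(11) = mex{2,2,2,1,1} = 0
G(12) = mex{0,3,3,2,0} = 1
G(13) = mex{1,2,2,3,1} = 0
G(14) = mex{0,0,3,2,2} = 1
G(15) = mex{1,1,2,3,3} = 0
G(16) = mex{0,0,0,2,2} = 1
Heap A: G(15) = 0.
Heap B: G(16) = 1.
Heap C: G(12) = 1.
Combined Grundy value = 0 ⊕ 1 ⊕ 1 = 0.
A winning move leaves total XOR = 0, i.e. changes one component's Grundy value g to g ⊕ X where X is the current total.
Heap A: target g' = 0⊕0 = 0, but every legal move changes the Grundy value (mex property), so 0 moves.
Heap B: target g' = 1⊕0 = 1, but every legal move changes the Grundy value (mex property), so 0 moves.
Heap C: target g' = 1⊕0 = 1, but every legal move changes the Grundy value (mex property), so 0 moves.

0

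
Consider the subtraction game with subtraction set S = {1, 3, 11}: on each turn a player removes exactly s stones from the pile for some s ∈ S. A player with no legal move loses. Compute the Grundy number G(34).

0

G(0) = 0
G(1) = mex{0} = 1
G(2) = mex{1} = 0
G(3) = mex{0,0} = 1
G(4) = mex{1,1} = 0
G(5) = mex{0,0} = 1
G(6) = mex{1,1} = 0
G(7) = mex{0,0} = 1
G(8) = mex{1,1} = 0
G(9) = mex{0,0} = 1
G(10) = mex{1,1} = 0
G(11) = mex{0,0,0} = 1
G(12) = mex{1,1,1} = 0
G(13) = mex{0,0,0} = 1
G(14) = mex{1,1,1} = 0
G(15) = mex{0,0,0} = 1
G(16) = mex{1,1,1} = 0
G(17) = mex{0,0,0} = 1
G(18) = mex{1,1,1} = 0
G(19) = mex{0,0,0} = 1
G(20) = mex{1,1,1} = 0
G(21) = mex{0,0,0} = 1
G(22) = mex{1,1,1} = 0
G(23) = mex{0,0,0} = 1
G(24) = mex{1,1,1} = 0
G(25) = mex{0,0,0} = 1
G(26) = mex{1,1,1} = 0
G(27) = mex{0,0,0} = 1
G(28) = mex{1,1,1} = 0
G(29) = mex{0,0,0} = 1
G(30) = mex{1,1,1} = 0
G(31) = mex{0,0,0} = 1
G(32) = mex{1,1,1} = 0
G(33) = mex{0,0,0} = 1
G(34) = mex{1,1,1} = 0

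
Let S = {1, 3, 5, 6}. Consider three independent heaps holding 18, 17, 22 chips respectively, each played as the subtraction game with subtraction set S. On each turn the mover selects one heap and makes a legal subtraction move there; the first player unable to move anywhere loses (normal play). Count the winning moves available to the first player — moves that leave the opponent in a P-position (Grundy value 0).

All heaps use S = {1, 3, 5, 6}:
n :  0  1  2  3  4  5  6  7  8  9 10 11 12 13 14 15 16 17 18 19 20 21 22
G :  0  1  0  1  0  1  2  3  2  3  2  0  1  0  1  0  1  2  3  2  3  2  0
Heap A: G(18) = 3.
Heap B: G(17) = 2.
Heap C: G(22) = 0.
Combined Grundy value = 3 ⊕ 2 ⊕ 0 = 1.
A winning move leaves total XOR = 0, i.e. changes one component's Grundy value g to g ⊕ X where X is the current total.
Heap A: need g' = 3⊕1 = 2. Options: 18−1→G=2, 18−3→G=0, 18−5→G=0, 18−6→G=1. Hits: 1.
Heap B: need g' = 2⊕1 = 3. Options: 17−1→G=1, 17−3→G=1, 17−5→G=1, 17−6→G=0. Hits: 0.
Heap C: need g' = 0⊕1 = 1. Options: 22−1→G=2, 22−3→G=2, 22−5→G=2, 22−6→G=1. Hits: 1.

2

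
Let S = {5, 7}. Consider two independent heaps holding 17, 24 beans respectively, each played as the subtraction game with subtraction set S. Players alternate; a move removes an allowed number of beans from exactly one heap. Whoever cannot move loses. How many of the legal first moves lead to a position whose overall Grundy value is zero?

3

All heaps use S = {5, 7}:
G(0) = 0
G(1) = mex{} = 0
G(2) = mex{} = 0
G(3) = mex{} = 0
G(4) = mex{} = 0
G(5) = mex{0} = 1
G(6) = mex{0} = 1
G(7) = mex{0,0} = 1
G(8) = mex{0,0} = 1
G(9) = mex{0,0} = 1
G(10) = mex{1,0} = 2
G(11) = mex{1,0} = 2
G(12) = mex{1,1} = 0
G(13) = mex{1,1} = 0
G(14) = mex{1,1} = 0
G(15) = mex{2,1} = 0
G(16) = mex{2,1} = 0
G(17) = mex{0,2} = 1
G(18) = mex{0,2} = 1
G(19) = mex{0,0} = 1
G(20) = mex{0,0} = 1
G(21) = mex{0,0} = 1
G(22) = mex{1,0} = 2
G(23) = mex{1,0} = 2
G(24) = mex{1,1} = 0
Heap A: G(17) = 1.
Heap B: G(24) = 0.
Combined Grundy value = 1 ⊕ 0 = 1.
A winning move leaves total XOR = 0, i.e. changes one component's Grundy value g to g ⊕ X where X is the current total.
Heap A: need g' = 1⊕1 = 0. Options: 17−5→G=0, 17−7→G=2. Hits: 1.
Heap B: need g' = 0⊕1 = 1. Options: 24−5→G=1, 24−7→G=1. Hits: 2.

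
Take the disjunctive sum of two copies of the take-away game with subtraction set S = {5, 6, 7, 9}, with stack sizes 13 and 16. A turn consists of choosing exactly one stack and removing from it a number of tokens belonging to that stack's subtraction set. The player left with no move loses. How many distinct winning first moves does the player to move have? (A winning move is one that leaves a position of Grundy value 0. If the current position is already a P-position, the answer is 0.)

3

All stacks use S = {5, 6, 7, 9}:
G(0) = 0
G(1) = mex{} = 0
G(2) = mex{} = 0
G(3) = mex{} = 0
G(4) = mex{} = 0
G(5) = mex{0} = 1
G(6) = mex{0,0} = 1
G(7) = mex{0,0,0} = 1
G(8) = mex{0,0,0} = 1
G(9) = mex{0,0,0,0} = 1
G(10) = mex{1,0,0,0} = 2
G(11) = mex{1,1,0,0} = 2
G(12) = mex{1,1,1,0} = 2
G(13) = mex{1,1,1,0} = 2
G(14) = mex{1,1,1,1} = 0
G(15) = mex{2,1,1,1} = 0
G(16) = mex{2,2,1,1} = 0
Stack A: G(13) = 2.
Stack B: G(16) = 0.
Combined Grundy value = 2 ⊕ 0 = 2.
A winning move leaves total XOR = 0, i.e. changes one component's Grundy value g to g ⊕ X where X is the current total.
Stack A: need g' = 2⊕2 = 0. Options: 13−5→G=1, 13−6→G=1, 13−7→G=1, 13−9→G=0. Hits: 1.
Stack B: need g' = 0⊕2 = 2. Options: 16−5→G=2, 16−6→G=2, 16−7→G=1, 16−9→G=1. Hits: 2.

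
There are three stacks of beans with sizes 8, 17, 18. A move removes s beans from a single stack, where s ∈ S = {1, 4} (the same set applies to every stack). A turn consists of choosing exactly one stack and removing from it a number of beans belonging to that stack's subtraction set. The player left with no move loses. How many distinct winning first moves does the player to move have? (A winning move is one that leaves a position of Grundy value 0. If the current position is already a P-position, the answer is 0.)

All stacks use S = {1, 4}:
n :  0  1  2  3  4  5  6  7  8  9 10 11 12 13 14 15 16 17 18
G :  0  1  0  1  2  0  1  0  1  2  0  1  0  1  2  0  1  0  1
Stack A: G(8) = 1.
Stack B: G(17) = 0.
Stack C: G(18) = 1.
Combined Grundy value = 1 ⊕ 0 ⊕ 1 = 0.
A winning move leaves total XOR = 0, i.e. changes one component's Grundy value g to g ⊕ X where X is the current total.
Stack A: target g' = 1⊕0 = 1, but every legal move changes the Grundy value (mex property), so 0 moves.
Stack B: target g' = 0⊕0 = 0, but every legal move changes the Grundy value (mex property), so 0 moves.
Stack C: target g' = 1⊕0 = 1, but every legal move changes the Grundy value (mex property), so 0 moves.

0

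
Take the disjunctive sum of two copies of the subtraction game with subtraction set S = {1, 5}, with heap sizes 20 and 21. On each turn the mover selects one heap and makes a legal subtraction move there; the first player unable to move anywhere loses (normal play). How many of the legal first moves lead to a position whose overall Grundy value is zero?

All heaps use S = {1, 5}:
n :  0  1  2  3  4  5  6  7  8  9 10 11 12 13 14 15 16 17 18 19 20 21
G :  0  1  0  1  0  1  0  1  0  1  0  1  0  1  0  1  0  1  0  1  0  1
Heap A: G(20) = 0.
Heap B: G(21) = 1.
Combined Grundy value = 0 ⊕ 1 = 1.
A winning move leaves total XOR = 0, i.e. changes one component's Grundy value g to g ⊕ X where X is the current total.
Heap A: need g' = 0⊕1 = 1. Options: 20−1→G=1, 20−5→G=1. Hits: 2.
Heap B: need g' = 1⊕1 = 0. Options: 21−1→G=0, 21−5→G=0. Hits: 2.

4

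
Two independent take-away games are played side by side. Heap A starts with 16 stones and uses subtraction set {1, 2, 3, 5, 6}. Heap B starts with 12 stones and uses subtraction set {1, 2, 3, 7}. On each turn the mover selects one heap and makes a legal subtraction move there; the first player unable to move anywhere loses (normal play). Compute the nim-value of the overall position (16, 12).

0

Heap A, S = {1, 2, 3, 5, 6}:
n :  0  1  2  3  4  5  6  7  8  9 10 11 12 13 14 15 16
G :  0  1  2  3  0  1  2  3  0  1  2  3  0  1  2  3  0
G_A(16) = 0.
Heap B, S = {1, 2, 3, 7}:
n :  0  1  2  3  4  5  6  7  8  9 10 11 12
G :  0  1  2  3  0  1  2  3  0  1  2  3  0
G_B(12) = 0.
Combined Grundy value = 0 ⊕ 0 = 0.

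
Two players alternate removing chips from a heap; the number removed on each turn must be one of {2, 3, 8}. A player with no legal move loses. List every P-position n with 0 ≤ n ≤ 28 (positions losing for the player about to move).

0, 1, 5, 6, 10, 11, 15, 16, 20, 21, 25, 26

n :  0  1  2  3  4  5  6  7  8  9 10 11 12 13 14 15 16 17 18 19 20 21 22 23 24 25 26 27 28
G :  0  0  1  1  2  0  0  1  1  2  0  0  1  1  2  0  0  1  1  2  0  0  1  1  2  0  0  1  1
P-positions are exactly the n with G(n) = 0.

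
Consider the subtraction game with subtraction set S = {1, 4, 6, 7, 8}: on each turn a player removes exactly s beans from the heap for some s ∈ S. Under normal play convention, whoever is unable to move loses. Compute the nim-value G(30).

n :  0  1  2  3  4  5  6  7  8  9 10 11 12 13 14 15 16 17 18 19 20 21 22 23 24 25 26 27 28 29 30
G :  0  1  0  1  2  0  1  2  3  2  3  4  5  3  0  1  0  1  2  0  1  2  3  2  3  4  5  3  0  1  0

0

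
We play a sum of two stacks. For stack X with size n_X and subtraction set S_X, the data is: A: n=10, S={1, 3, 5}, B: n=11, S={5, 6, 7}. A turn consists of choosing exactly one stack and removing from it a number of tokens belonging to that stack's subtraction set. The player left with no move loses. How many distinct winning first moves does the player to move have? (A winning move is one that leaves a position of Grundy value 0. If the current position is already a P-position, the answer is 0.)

1

Stack A, S = {1, 3, 5}:
n :  0  1  2  3  4  5  6  7  8  9 10
G :  0  1  0  1  0  1  0  1  0  1  0
G_A(10) = 0.
Stack B, S = {5, 6, 7}:
G(0) = 0
G(1) = mex{} = 0
G(2) = mex{} = 0
G(3) = mex{} = 0
G(4) = mex{} = 0
G(5) = mex{0} = 1
G(6) = mex{0,0} = 1
G(7) = mex{0,0,0} = 1
G(8) = mex{0,0,0} = 1
G(9) = mex{0,0,0} = 1
G(10) = mex{1,0,0} = 2
G(11) = mex{1,1,0} = 2
G_B(11) = 2.
Combined Grundy value = 0 ⊕ 2 = 2.
A winning move leaves total XOR = 0, i.e. changes one component's Grundy value g to g ⊕ X where X is the current total.
Stack A: need g' = 0⊕2 = 2. Options: 10−1→G=1, 10−3→G=1, 10−5→G=1. Hits: 0.
Stack B: need g' = 2⊕2 = 0. Options: 11−5→G=1, 11−6→G=1, 11−7→G=0. Hits: 1.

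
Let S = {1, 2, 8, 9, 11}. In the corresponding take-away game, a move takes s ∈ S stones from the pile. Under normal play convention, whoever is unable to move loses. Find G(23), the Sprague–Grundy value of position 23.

G(0) = 0
G(1) = mex{0} = 1
G(2) = mex{1,0} = 2
G(3) = mex{2,1} = 0
G(4) = mex{0,2} = 1
G(5) = mex{1,0} = 2
G(6) = mex{2,1} = 0
G(7) = mex{0,2} = 1
G(8) = mex{1,0,0} = 2
G(9) = mex{2,1,1,0} = 3
G(10) = mex{3,2,2,1} = 0
G(11) = mex{0,3,0,2,0} = 1
G(12) = mex{1,0,1,0,1} = 2
G(13) = mex{2,1,2,1,2} = 0
G(14) = mex{0,2,0,2,0} = 1
G(15) = mex{1,0,1,0,1} = 2
G(16) = mex{2,1,2,1,2} = 0
G(17) = mex{0,2,3,2,0} = 1
G(18) = mex{1,0,0,3,1} = 2
G(19) = mex{2,1,1,0,2} = 3
G(20) = mex{3,2,2,1,3} = 0
G(21) = mex{0,3,0,2,0} = 1
G(22) = mex{1,0,1,0,1} = 2
G(23) = mex{2,1,2,1,2} = 0

0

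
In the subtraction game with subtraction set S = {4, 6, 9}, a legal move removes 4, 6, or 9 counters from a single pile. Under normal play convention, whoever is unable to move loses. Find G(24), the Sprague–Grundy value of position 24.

2

G(0) = 0
G(1) = mex{} = 0
G(2) = mex{} = 0
G(3) = mex{} = 0
G(4) = mex{0} = 1
G(5) = mex{0} = 1
G(6) = mex{0,0} = 1
G(7) = mex{0,0} = 1
G(8) = mex{1,0} = 2
G(9) = mex{1,0,0} = 2
G(10) = mex{1,1,0} = 2
G(11) = mex{1,1,0} = 2
G(12) = mex{2,1,0} = 3
G(13) = mex{2,1,1} = 0
G(14) = mex{2,2,1} = 0
G(15) = mex{2,2,1} = 0
G(16) = mex{3,2,1} = 0
G(17) = mex{0,2,2} = 1
G(18) = mex{0,3,2} = 1
G(19) = mex{0,0,2} = 1
G(20) = mex{0,0,2} = 1
G(21) = mex{1,0,3} = 2
G(22) = mex{1,0,0} = 2
G(23) = mex{1,1,0} = 2
G(24) = mex{1,1,0} = 2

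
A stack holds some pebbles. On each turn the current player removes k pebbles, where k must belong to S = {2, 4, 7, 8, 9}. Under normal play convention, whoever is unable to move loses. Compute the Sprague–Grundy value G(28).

n :  0  1  2  3  4  5  6  7  8  9 10 11 12 13 14 15 16 17 18 19 20 21 22 23 24 25 26 27 28
G :  0  0  1  1  2  2  0  3  1  4  2  0  0  1  1  2  2  0  3  1  4  2  0  0  1  1  2  2  0

0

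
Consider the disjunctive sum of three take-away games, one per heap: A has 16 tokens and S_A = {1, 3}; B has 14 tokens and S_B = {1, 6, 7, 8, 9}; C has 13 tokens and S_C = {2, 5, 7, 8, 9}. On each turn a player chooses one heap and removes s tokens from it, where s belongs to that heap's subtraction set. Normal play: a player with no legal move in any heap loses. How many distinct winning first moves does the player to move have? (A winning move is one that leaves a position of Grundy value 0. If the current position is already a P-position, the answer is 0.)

Heap A, S = {1, 3}:
n :  0  1  2  3  4  5  6  7  8  9 10 11 12 13 14 15 16
G :  0  1  0  1  0  1  0  1  0  1  0  1  0  1  0  1  0
G_A(16) = 0.
Heap B, S = {1, 6, 7, 8, 9}:
G(0) = 0
G(1) = mex{0} = 1
G(2) = mex{1} = 0
G(3) = mex{0} = 1
G(4) = mex{1} = 0
G(5) = mex{0} = 1
G(6) = mex{1,0} = 2
G(7) = mex{2,1,0} = 3
G(8) = mex{3,0,1,0} = 2
G(9) = mex{2,1,0,1,0} = 3
G(10) = mex{3,0,1,0,1} = 2
G(11) = mex{2,1,0,1,0} = 3
G(12) = mex{3,2,1,0,1} = 4
G(13) = mex{4,3,2,1,0} = 5
G(14) = mex{5,2,3,2,1} = 0
G_B(14) = 0.
Heap C, S = {2, 5, 7, 8, 9}:
G(0) = 0
G(1) = mex{} = 0
G(2) = mex{0} = 1
G(3) = mex{0} = 1
G(4) = mex{1} = 0
G(5) = mex{1,0} = 2
G(6) = mex{0,0} = 1
G(7) = mex{2,1,0} = 3
G(8) = mex{1,1,0,0} = 2
G(9) = mex{3,0,1,0,0} = 2
G(10) = mex{2,2,1,1,0} = 3
G(11) = mex{2,1,0,1,1} = 3
G(12) = mex{3,3,2,0,1} = 4
G(13) = mex{3,2,1,2,0} = 4
G_C(13) = 4.
Combined Grundy value = 0 ⊕ 0 ⊕ 4 = 4.
A winning move leaves total XOR = 0, i.e. changes one component's Grundy value g to g ⊕ X where X is the current total.
Heap A: need g' = 0⊕4 = 4. Options: 16−1→G=1, 16−3→G=1. Hits: 0.
Heap B: need g' = 0⊕4 = 4. Options: 14−1→G=5, 14−6→G=2, 14−7→G=3, 14−8→G=2, 14−9→G=1. Hits: 0.
Heap C: need g' = 4⊕4 = 0. Options: 13−2→G=3, 13−5→G=2, 13−7→G=1, 13−8→G=2, 13−9→G=0. Hits: 1.

1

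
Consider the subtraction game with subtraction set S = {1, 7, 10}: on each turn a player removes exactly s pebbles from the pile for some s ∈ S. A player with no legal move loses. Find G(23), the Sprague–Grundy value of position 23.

0

n :  0  1  2  3  4  5  6  7  8  9 10 11 12 13 14 15 16 17 18 19 20 21 22 23
G :  0  1  0  1  0  1  0  1  0  1  2  3  2  3  2  3  2  0  1  0  1  0  1  0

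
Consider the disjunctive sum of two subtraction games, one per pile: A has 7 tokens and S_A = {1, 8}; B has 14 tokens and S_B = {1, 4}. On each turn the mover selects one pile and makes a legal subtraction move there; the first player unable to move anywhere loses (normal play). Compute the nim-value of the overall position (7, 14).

3

Pile A, S = {1, 8}:
G(0) = 0
G(1) = mex{0} = 1
G(2) = mex{1} = 0
G(3) = mex{0} = 1
G(4) = mex{1} = 0
G(5) = mex{0} = 1
G(6) = mex{1} = 0
G(7) = mex{0} = 1
G_A(7) = 1.
Pile B, S = {1, 4}:
G(0) = 0
G(1) = mex{0} = 1
G(2) = mex{1} = 0
G(3) = mex{0} = 1
G(4) = mex{1,0} = 2
G(5) = mex{2,1} = 0
G(6) = mex{0,0} = 1
G(7) = mex{1,1} = 0
G(8) = mex{0,2} = 1
G(9) = mex{1,0} = 2
G(10) = mex{2,1} = 0
G(11) = mex{0,0} = 1
G(12) = mex{1,1} = 0
G(13) = mex{0,2} = 1
G(14) = mex{1,0} = 2
G_B(14) = 2.
Combined Grundy value = 1 ⊕ 2 = 3.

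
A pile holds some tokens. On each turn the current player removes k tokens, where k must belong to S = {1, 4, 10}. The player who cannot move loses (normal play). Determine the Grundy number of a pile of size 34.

2

n :  0  1  2  3  4  5  6  7  8  9 10 11 12 13 14 15 16 17 18 19 20 21 22 23 24 25 26 27 28 29 30 31 32 33 34
G :  0  1  0  1  2  0  1  0  1  2  3  2  3  0  1  3  0  1  0  1  2  0  1  2  0  1  2  0  1  0  1  2  0  1  2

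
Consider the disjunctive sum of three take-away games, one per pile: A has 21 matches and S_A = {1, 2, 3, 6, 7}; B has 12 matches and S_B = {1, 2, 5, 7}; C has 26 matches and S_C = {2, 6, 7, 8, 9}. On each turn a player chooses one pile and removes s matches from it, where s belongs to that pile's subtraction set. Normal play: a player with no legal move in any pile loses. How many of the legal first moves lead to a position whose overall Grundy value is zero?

Pile A, S = {1, 2, 3, 6, 7}:
G(0) = 0
G(1) = mex{0} = 1
G(2) = mex{1,0} = 2
G(3) = mex{2,1,0} = 3
G(4) = mex{3,2,1} = 0
G(5) = mex{0,3,2} = 1
G(6) = mex{1,0,3,0} = 2
G(7) = mex{2,1,0,1,0} = 3
G(8) = mex{3,2,1,2,1} = 0
G(9) = mex{0,3,2,3,2} = 1
G(10) = mex{1,0,3,0,3} = 2
G(11) = mex{2,1,0,1,0} = 3
G(12) = mex{3,2,1,2,1} = 0
G(13) = mex{0,3,2,3,2} = 1
G(14) = mex{1,0,3,0,3} = 2
G(15) = mex{2,1,0,1,0} = 3
G(16) = mex{3,2,1,2,1} = 0
G(17) = mex{0,3,2,3,2} = 1
G(18) = mex{1,0,3,0,3} = 2
G(19) = mex{2,1,0,1,0} = 3
G(20) = mex{3,2,1,2,1} = 0
G(21) = mex{0,3,2,3,2} = 1
G_A(21) = 1.
Pile B, S = {1, 2, 5, 7}:
n :  0  1  2  3  4  5  6  7  8  9 10 11 12
G :  0  1  2  0  1  2  0  1  2  0  1  2  0
G_B(12) = 0.
Pile C, S = {2, 6, 7, 8, 9}:
n :  0  1  2  3  4  5  6  7  8  9 10 11 12 13 14 15 16 17 18 19 20 21 22 23 24 25 26
G :  0  0  1  1  0  0  1  1  2  2  3  3  2  2  3  0  0  1  1  0  0  1  1  2  2  3  3
G_C(26) = 3.
Combined Grundy value = 1 ⊕ 0 ⊕ 3 = 2.
A winning move leaves total XOR = 0, i.e. changes one component's Grundy value g to g ⊕ X where X is the current total.
Pile A: need g' = 1⊕2 = 3. Options: 21−1→G=0, 21−2→G=3, 21−3→G=2, 21−6→G=3, 21−7→G=2. Hits: 2.
Pile B: need g' = 0⊕2 = 2. Options: 12−1→G=2, 12−2→G=1, 12−5→G=1, 12−7→G=2. Hits: 2.
Pile C: need g' = 3⊕2 = 1. Options: 26−2→G=2, 26−6→G=0, 26−7→G=0, 26−8→G=1, 26−9→G=1. Hits: 2.

6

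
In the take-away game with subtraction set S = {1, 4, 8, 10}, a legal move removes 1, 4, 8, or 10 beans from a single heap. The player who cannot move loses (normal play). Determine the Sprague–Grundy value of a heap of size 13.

n :  0  1  2  3  4  5  6  7  8  9 10 11 12 13
G :  0  1  0  1  2  0  1  0  1  2  3  2  3  4

4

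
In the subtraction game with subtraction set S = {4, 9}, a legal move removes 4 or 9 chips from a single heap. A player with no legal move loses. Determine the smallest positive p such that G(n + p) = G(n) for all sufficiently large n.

G(0) = 0
G(1) = mex{} = 0
G(2) = mex{} = 0
G(3) = mex{} = 0
G(4) = mex{0} = 1
G(5) = mex{0} = 1
G(6) = mex{0} = 1
G(7) = mex{0} = 1
G(8) = mex{1} = 0
G(9) = mex{1,0} = 2
G(10) = mex{1,0} = 2
G(11) = mex{1,0} = 2
G(12) = mex{0,0} = 1
G(13) = mex{2,1} = 0
G(14) = mex{2,1} = 0
G(15) = mex{2,1} = 0
G(16) = mex{1,1} = 0
G(17) = mex{0,0} = 1
G(18) = mex{0,2} = 1
G(19) = mex{0,2} = 1
G(20) = mex{0,2} = 1
G(21) = mex{1,1} = 0
G(22) = mex{1,0} = 2
G(23) = mex{1,0} = 2
G(24) = mex{1,0} = 2
G(25) = mex{0,0} = 1
G(26) = mex{2,1} = 0
G(27) = mex{2,1} = 0
G(n+13) = G(n) holds for n = 0,…,8 (a full window of length max(S) = 9), so the sequence is purely periodic with period 13.

13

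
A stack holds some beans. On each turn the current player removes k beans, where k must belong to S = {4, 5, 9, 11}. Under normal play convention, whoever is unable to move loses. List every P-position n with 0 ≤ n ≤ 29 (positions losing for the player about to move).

G(0) = 0
G(1) = mex{} = 0
G(2) = mex{} = 0
G(3) = mex{} = 0
G(4) = mex{0} = 1
G(5) = mex{0,0} = 1
G(6) = mex{0,0} = 1
G(7) = mex{0,0} = 1
G(8) = mex{1,0} = 2
G(9) = mex{1,1,0} = 2
G(10) = mex{1,1,0} = 2
G(11) = mex{1,1,0,0} = 2
G(12) = mex{2,1,0,0} = 3
G(13) = mex{2,2,1,0} = 3
G(14) = mex{2,2,1,0} = 3
G(15) = mex{2,2,1,1} = 0
G(16) = mex{3,2,1,1} = 0
G(17) = mex{3,3,2,1} = 0
G(18) = mex{3,3,2,1} = 0
G(19) = mex{0,3,2,2} = 1
G(20) = mex{0,0,2,2} = 1
G(21) = mex{0,0,3,2} = 1
G(22) = mex{0,0,3,2} = 1
G(23) = mex{1,0,3,3} = 2
G(24) = mex{1,1,0,3} = 2
G(25) = mex{1,1,0,3} = 2
G(26) = mex{1,1,0,0} = 2
G(27) = mex{2,1,0,0} = 3
G(28) = mex{2,2,1,0} = 3
G(29) = mex{2,2,1,0} = 3
P-positions are exactly the n with G(n) = 0.

0, 1, 2, 3, 15, 16, 17, 18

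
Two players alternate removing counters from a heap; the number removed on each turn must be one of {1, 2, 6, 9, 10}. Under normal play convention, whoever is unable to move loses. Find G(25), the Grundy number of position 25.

0

n :  0  1  2  3  4  5  6  7  8  9 10 11 12 13 14 15 16 17 18 19 20 21 22 23 24 25
G :  0  1  2  0  1  2  3  0  1  2  3  0  1  2  0  1  2  3  0  1  2  3  0  1  2  0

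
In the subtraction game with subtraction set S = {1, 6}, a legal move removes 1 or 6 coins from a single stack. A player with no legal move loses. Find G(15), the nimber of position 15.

1

n :  0  1  2  3  4  5  6  7  8  9 10 11 12 13 14 15
G :  0  1  0  1  0  1  2  0  1  0  1  0  1  2  0  1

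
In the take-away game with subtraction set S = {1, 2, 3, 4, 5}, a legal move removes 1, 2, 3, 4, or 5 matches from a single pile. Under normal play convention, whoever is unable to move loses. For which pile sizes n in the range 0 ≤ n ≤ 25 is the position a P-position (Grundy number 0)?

G(0) = 0
G(1) = mex{0} = 1
G(2) = mex{1,0} = 2
G(3) = mex{2,1,0} = 3
G(4) = mex{3,2,1,0} = 4
G(5) = mex{4,3,2,1,0} = 5
G(6) = mex{5,4,3,2,1} = 0
G(7) = mex{0,5,4,3,2} = 1
G(8) = mex{1,0,5,4,3} = 2
G(9) = mex{2,1,0,5,4} = 3
G(10) = mex{3,2,1,0,5} = 4
G(11) = mex{4,3,2,1,0} = 5
G(12) = mex{5,4,3,2,1} = 0
G(13) = mex{0,5,4,3,2} = 1
G(14) = mex{1,0,5,4,3} = 2
G(15) = mex{2,1,0,5,4} = 3
G(16) = mex{3,2,1,0,5} = 4
G(17) = mex{4,3,2,1,0} = 5
G(18) = mex{5,4,3,2,1} = 0
G(19) = mex{0,5,4,3,2} = 1
G(20) = mex{1,0,5,4,3} = 2
G(21) = mex{2,1,0,5,4} = 3
G(22) = mex{3,2,1,0,5} = 4
G(23) = mex{4,3,2,1,0} = 5
G(24) = mex{5,4,3,2,1} = 0
G(25) = mex{0,5,4,3,2} = 1
P-positions are exactly the n with G(n) = 0.

0, 6, 12, 18, 24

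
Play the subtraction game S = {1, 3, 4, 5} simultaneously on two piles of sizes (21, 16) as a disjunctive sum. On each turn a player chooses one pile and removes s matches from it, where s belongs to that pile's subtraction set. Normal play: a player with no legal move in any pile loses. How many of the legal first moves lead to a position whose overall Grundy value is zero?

All piles use S = {1, 3, 4, 5}:
n :  0  1  2  3  4  5  6  7  8  9 10 11 12 13 14 15 16 17 18 19 20 21
G :  0  1  0  1  2  3  2  3  0  1  0  1  2  3  2  3  0  1  0  1  2  3
Pile A: G(21) = 3.
Pile B: G(16) = 0.
Combined Grundy value = 3 ⊕ 0 = 3.
A winning move leaves total XOR = 0, i.e. changes one component's Grundy value g to g ⊕ X where X is the current total.
Pile A: need g' = 3⊕3 = 0. Options: 21−1→G=2, 21−3→G=0, 21−4→G=1, 21−5→G=0. Hits: 2.
Pile B: need g' = 0⊕3 = 3. Options: 16−1→G=3, 16−3→G=3, 16−4→G=2, 16−5→G=1. Hits: 2.

4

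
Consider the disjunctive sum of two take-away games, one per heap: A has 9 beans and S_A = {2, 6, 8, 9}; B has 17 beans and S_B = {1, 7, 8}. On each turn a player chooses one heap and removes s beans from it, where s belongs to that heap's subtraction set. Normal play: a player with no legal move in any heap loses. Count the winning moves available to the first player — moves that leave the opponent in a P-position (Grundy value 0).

Heap A, S = {2, 6, 8, 9}:
G(0) = 0
G(1) = mex{} = 0
G(2) = mex{0} = 1
G(3) = mex{0} = 1
G(4) = mex{1} = 0
G(5) = mex{1} = 0
G(6) = mex{0,0} = 1
G(7) = mex{0,0} = 1
G(8) = mex{1,1,0} = 2
G(9) = mex{1,1,0,0} = 2
G_A(9) = 2.
Heap B, S = {1, 7, 8}:
G(0) = 0
G(1) = mex{0} = 1
G(2) = mex{1} = 0
G(3) = mex{0} = 1
G(4) = mex{1} = 0
G(5) = mex{0} = 1
G(6) = mex{1} = 0
G(7) = mex{0,0} = 1
G(8) = mex{1,1,0} = 2
G(9) = mex{2,0,1} = 3
G(10) = mex{3,1,0} = 2
G(11) = mex{2,0,1} = 3
G(12) = mex{3,1,0} = 2
G(13) = mex{2,0,1} = 3
G(14) = mex{3,1,0} = 2
G(15) = mex{2,2,1} = 0
G(16) = mex{0,3,2} = 1
G(17) = mex{1,2,3} = 0
G_B(17) = 0.
Combined Grundy value = 2 ⊕ 0 = 2.
A winning move leaves total XOR = 0, i.e. changes one component's Grundy value g to g ⊕ X where X is the current total.
Heap A: need g' = 2⊕2 = 0. Options: 9−2→G=1, 9−6→G=1, 9−8→G=0, 9−9→G=0. Hits: 2.
Heap B: need g' = 0⊕2 = 2. Options: 17−1→G=1, 17−7→G=2, 17−8→G=3. Hits: 1.

3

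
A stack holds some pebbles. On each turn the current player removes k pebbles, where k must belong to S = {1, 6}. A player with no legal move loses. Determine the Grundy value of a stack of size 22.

G(0) = 0
G(1) = mex{0} = 1
G(2) = mex{1} = 0
G(3) = mex{0} = 1
G(4) = mex{1} = 0
G(5) = mex{0} = 1
G(6) = mex{1,0} = 2
G(7) = mex{2,1} = 0
G(8) = mex{0,0} = 1
G(9) = mex{1,1} = 0
G(10) = mex{0,0} = 1
G(11) = mex{1,1} = 0
G(12) = mex{0,2} = 1
G(13) = mex{1,0} = 2
G(14) = mex{2,1} = 0
G(15) = mex{0,0} = 1
G(16) = mex{1,1} = 0
G(17) = mex{0,0} = 1
G(18) = mex{1,1} = 0
G(19) = mex{0,2} = 1
G(20) = mex{1,0} = 2
G(21) = mex{2,1} = 0
G(22) = mex{0,0} = 1

1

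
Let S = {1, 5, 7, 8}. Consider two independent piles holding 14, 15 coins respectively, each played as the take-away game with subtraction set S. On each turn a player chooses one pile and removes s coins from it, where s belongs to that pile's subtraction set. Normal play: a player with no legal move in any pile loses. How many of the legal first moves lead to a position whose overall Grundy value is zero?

4

All piles use S = {1, 5, 7, 8}:
G(0) = 0
G(1) = mex{0} = 1
G(2) = mex{1} = 0
G(3) = mex{0} = 1
G(4) = mex{1} = 0
G(5) = mex{0,0} = 1
G(6) = mex{1,1} = 0
G(7) = mex{0,0,0} = 1
G(8) = mex{1,1,1,0} = 2
G(9) = mex{2,0,0,1} = 3
G(10) = mex{3,1,1,0} = 2
G(11) = mex{2,0,0,1} = 3
G(12) = mex{3,1,1,0} = 2
G(13) = mex{2,2,0,1} = 3
G(14) = mex{3,3,1,0} = 2
G(15) = mex{2,2,2,1} = 0
Pile A: G(14) = 2.
Pile B: G(15) = 0.
Combined Grundy value = 2 ⊕ 0 = 2.
A winning move leaves total XOR = 0, i.e. changes one component's Grundy value g to g ⊕ X where X is the current total.
Pile A: need g' = 2⊕2 = 0. Options: 14−1→G=3, 14−5→G=3, 14−7→G=1, 14−8→G=0. Hits: 1.
Pile B: need g' = 0⊕2 = 2. Options: 15−1→G=2, 15−5→G=2, 15−7→G=2, 15−8→G=1. Hits: 3.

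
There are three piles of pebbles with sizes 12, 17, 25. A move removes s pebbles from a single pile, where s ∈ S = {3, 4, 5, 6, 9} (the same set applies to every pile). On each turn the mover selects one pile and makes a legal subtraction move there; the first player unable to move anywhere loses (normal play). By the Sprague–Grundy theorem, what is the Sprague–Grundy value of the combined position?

1

All piles use S = {3, 4, 5, 6, 9}:
n :  0  1  2  3  4  5  6  7  8  9 10 11 12 13 14 15 16 17 18 19 20 21 22 23 24 25
G :  0  0  0  1  1  1  2  2  2  3  3  3  0  0  0  1  1  1  2  2  2  3  3  3  0  0
Pile A: G(12) = 0.
Pile B: G(17) = 1.
Pile C: G(25) = 0.
Combined Grundy value = 0 ⊕ 1 ⊕ 0 = 1.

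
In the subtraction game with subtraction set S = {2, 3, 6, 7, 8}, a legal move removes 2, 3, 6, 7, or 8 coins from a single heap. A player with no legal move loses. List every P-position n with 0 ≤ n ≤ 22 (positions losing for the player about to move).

G(0) = 0
G(1) = mex{} = 0
G(2) = mex{0} = 1
G(3) = mex{0,0} = 1
G(4) = mex{1,0} = 2
G(5) = mex{1,1} = 0
G(6) = mex{2,1,0} = 3
G(7) = mex{0,2,0,0} = 1
G(8) = mex{3,0,1,0,0} = 2
G(9) = mex{1,3,1,1,0} = 2
G(10) = mex{2,1,2,1,1} = 0
G(11) = mex{2,2,0,2,1} = 3
G(12) = mex{0,2,3,0,2} = 1
G(13) = mex{3,0,1,3,0} = 2
G(14) = mex{1,3,2,1,3} = 0
G(15) = mex{2,1,2,2,1} = 0
G(16) = mex{0,2,0,2,2} = 1
G(17) = mex{0,0,3,0,2} = 1
G(18) = mex{1,0,1,3,0} = 2
G(19) = mex{1,1,2,1,3} = 0
G(20) = mex{2,1,0,2,1} = 3
G(21) = mex{0,2,0,0,2} = 1
G(22) = mex{3,0,1,0,0} = 2
P-positions are exactly the n with G(n) = 0.

0, 1, 5, 10, 14, 15, 19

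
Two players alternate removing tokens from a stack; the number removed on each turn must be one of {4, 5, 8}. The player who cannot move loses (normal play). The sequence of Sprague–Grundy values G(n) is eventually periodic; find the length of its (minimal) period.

G(0) = 0
G(1) = mex{} = 0
G(2) = mex{} = 0
G(3) = mex{} = 0
G(4) = mex{0} = 1
G(5) = mex{0,0} = 1
G(6) = mex{0,0} = 1
G(7) = mex{0,0} = 1
G(8) = mex{1,0,0} = 2
G(9) = mex{1,1,0} = 2
G(10) = mex{1,1,0} = 2
G(11) = mex{1,1,0} = 2
G(12) = mex{2,1,1} = 0
G(13) = mex{2,2,1} = 0
G(14) = mex{2,2,1} = 0
G(15) = mex{2,2,1} = 0
G(16) = mex{0,2,2} = 1
G(17) = mex{0,0,2} = 1
G(18) = mex{0,0,2} = 1
G(19) = mex{0,0,2} = 1
G(20) = mex{1,0,0} = 2
G(21) = mex{1,1,0} = 2
G(22) = mex{1,1,0} = 2
G(23) = mex{1,1,0} = 2
G(24) = mex{2,1,1} = 0
G(25) = mex{2,2,1} = 0
G(n+12) = G(n) holds for n = 0,…,7 (a full window of length max(S) = 8), so the sequence is purely periodic with period 12.

12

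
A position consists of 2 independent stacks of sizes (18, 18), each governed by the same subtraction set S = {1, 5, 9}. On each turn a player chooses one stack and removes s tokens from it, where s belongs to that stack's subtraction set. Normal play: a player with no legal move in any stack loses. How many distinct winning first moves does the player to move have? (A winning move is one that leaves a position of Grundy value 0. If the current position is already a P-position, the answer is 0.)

All stacks use S = {1, 5, 9}:
n :  0  1  2  3  4  5  6  7  8  9 10 11 12 13 14 15 16 17 18
G :  0  1  0  1  0  1  0  1  0  1  0  1  0  1  0  1  0  1  0
Stack A: G(18) = 0.
Stack B: G(18) = 0.
Combined Grundy value = 0 ⊕ 0 = 0.
A winning move leaves total XOR = 0, i.e. changes one component's Grundy value g to g ⊕ X where X is the current total.
Stack A: target g' = 0⊕0 = 0, but every legal move changes the Grundy value (mex property), so 0 moves.
Stack B: target g' = 0⊕0 = 0, but every legal move changes the Grundy value (mex property), so 0 moves.

0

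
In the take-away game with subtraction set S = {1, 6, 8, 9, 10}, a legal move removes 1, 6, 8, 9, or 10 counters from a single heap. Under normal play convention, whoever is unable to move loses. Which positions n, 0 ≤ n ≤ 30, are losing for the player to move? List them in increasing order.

0, 2, 4, 7, 18, 20, 22, 25

n :  0  1  2  3  4  5  6  7  8  9 10 11 12 13 14 15 16 17 18 19 20 21 22 23 24 25 26 27 28 29 30
G :  0  1  0  1  0  1  2  0  1  2  3  2  3  2  3  4  5  3  0  1  0  1  0  1  2  0  1  2  3  2  3
P-positions are exactly the n with G(n) = 0.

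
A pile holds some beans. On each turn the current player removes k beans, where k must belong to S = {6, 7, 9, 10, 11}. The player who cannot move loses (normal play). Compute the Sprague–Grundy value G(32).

2

n :  0  1  2  3  4  5  6  7  8  9 10 11 12 13 14 15 16 17 18 19 20 21 22 23 24 25 26 27 28 29 30 31 32
G :  0  0  0  0  0  0  1  1  1  1  1  1  2  2  2  2  2  0  0  0  0  0  0  1  1  1  1  1  1  2  2  2  2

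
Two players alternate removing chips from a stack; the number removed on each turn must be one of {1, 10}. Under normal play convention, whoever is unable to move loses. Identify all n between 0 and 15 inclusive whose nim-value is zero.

0, 2, 4, 6, 8, 11, 13, 15

G(0) = 0
G(1) = mex{0} = 1
G(2) = mex{1} = 0
G(3) = mex{0} = 1
G(4) = mex{1} = 0
G(5) = mex{0} = 1
G(6) = mex{1} = 0
G(7) = mex{0} = 1
G(8) = mex{1} = 0
G(9) = mex{0} = 1
G(10) = mex{1,0} = 2
G(11) = mex{2,1} = 0
G(12) = mex{0,0} = 1
G(13) = mex{1,1} = 0
G(14) = mex{0,0} = 1
G(15) = mex{1,1} = 0
P-positions are exactly the n with G(n) = 0.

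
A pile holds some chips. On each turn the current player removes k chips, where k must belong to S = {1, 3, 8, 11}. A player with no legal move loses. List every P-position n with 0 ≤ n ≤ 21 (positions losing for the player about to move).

n :  0  1  2  3  4  5  6  7  8  9 10 11 12 13 14 15 16 17 18 19 20 21
G :  0  1  0  1  0  1  0  1  2  3  2  3  2  3  2  3  0  1  0  1  0  1
P-positions are exactly the n with G(n) = 0.

0, 2, 4, 6, 16, 18, 20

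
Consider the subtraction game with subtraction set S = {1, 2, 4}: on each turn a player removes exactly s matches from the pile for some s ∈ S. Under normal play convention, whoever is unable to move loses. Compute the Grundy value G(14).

G(0) = 0
G(1) = mex{0} = 1
G(2) = mex{1,0} = 2
G(3) = mex{2,1} = 0
G(4) = mex{0,2,0} = 1
G(5) = mex{1,0,1} = 2
G(6) = mex{2,1,2} = 0
G(7) = mex{0,2,0} = 1
G(8) = mex{1,0,1} = 2
G(9) = mex{2,1,2} = 0
G(10) = mex{0,2,0} = 1
G(11) = mex{1,0,1} = 2
G(12) = mex{2,1,2} = 0
G(13) = mex{0,2,0} = 1
G(14) = mex{1,0,1} = 2

2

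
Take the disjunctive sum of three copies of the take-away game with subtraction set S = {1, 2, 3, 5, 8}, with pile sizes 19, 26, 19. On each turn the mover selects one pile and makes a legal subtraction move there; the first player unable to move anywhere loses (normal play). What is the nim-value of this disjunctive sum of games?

2

All piles use S = {1, 2, 3, 5, 8}:
G(0) = 0
G(1) = mex{0} = 1
G(2) = mex{1,0} = 2
G(3) = mex{2,1,0} = 3
G(4) = mex{3,2,1} = 0
G(5) = mex{0,3,2,0} = 1
G(6) = mex{1,0,3,1} = 2
G(7) = mex{2,1,0,2} = 3
G(8) = mex{3,2,1,3,0} = 4
G(9) = mex{4,3,2,0,1} = 5
G(10) = mex{5,4,3,1,2} = 0
G(11) = mex{0,5,4,2,3} = 1
G(12) = mex{1,0,5,3,0} = 2
G(13) = mex{2,1,0,4,1} = 3
G(14) = mex{3,2,1,5,2} = 0
G(15) = mex{0,3,2,0,3} = 1
G(16) = mex{1,0,3,1,4} = 2
G(17) = mex{2,1,0,2,5} = 3
G(18) = mex{3,2,1,3,0} = 4
G(19) = mex{4,3,2,0,1} = 5
G(20) = mex{5,4,3,1,2} = 0
G(21) = mex{0,5,4,2,3} = 1
G(22) = mex{1,0,5,3,0} = 2
G(23) = mex{2,1,0,4,1} = 3
G(24) = mex{3,2,1,5,2} = 0
G(25) = mex{0,3,2,0,3} = 1
G(26) = mex{1,0,3,1,4} = 2
Pile A: G(19) = 5.
Pile B: G(26) = 2.
Pile C: G(19) = 5.
Combined Grundy value = 5 ⊕ 2 ⊕ 5 = 2.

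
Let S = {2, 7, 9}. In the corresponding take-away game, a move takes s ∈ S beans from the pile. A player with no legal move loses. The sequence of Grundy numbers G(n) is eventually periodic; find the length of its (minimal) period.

n :  0  1  2  3  4  5  6  7  8  9 10 11 12 13 14 15 16 17 18 19 20 21 22 23 24 25 26 27 28 29 30 31
G :  0  0  1  1  0  0  1  1  2  2  3  3  2  2  3  0  0  1  1  0  0  1  1  2  2  3  3  2  2  3  0  0
G(n+15) = G(n) holds for n = 0,…,8 (a full window of length max(S) = 9), so the sequence is purely periodic with period 15.

15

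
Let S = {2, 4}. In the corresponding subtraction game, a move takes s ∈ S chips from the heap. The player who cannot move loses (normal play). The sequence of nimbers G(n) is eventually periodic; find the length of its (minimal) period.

6

n :  0  1  2  3  4  5  6  7  8  9 10 11 12 13 14
G :  0  0  1  1  2  2  0  0  1  1  2  2  0  0  1
G(n+6) = G(n) holds for n = 0,…,3 (a full window of length max(S) = 4), so the sequence is purely periodic with period 6.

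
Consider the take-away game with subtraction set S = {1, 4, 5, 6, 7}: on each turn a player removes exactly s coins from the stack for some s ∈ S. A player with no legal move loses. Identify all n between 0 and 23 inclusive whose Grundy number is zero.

0, 2, 10, 12, 20, 22

n :  0  1  2  3  4  5  6  7  8  9 10 11 12 13 14 15 16 17 18 19 20 21 22 23
G :  0  1  0  1  2  3  2  3  4  5  0  1  0  1  2  3  2  3  4  5  0  1  0  1
P-positions are exactly the n with G(n) = 0.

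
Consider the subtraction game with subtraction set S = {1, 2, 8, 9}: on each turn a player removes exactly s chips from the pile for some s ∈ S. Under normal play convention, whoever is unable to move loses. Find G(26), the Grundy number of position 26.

0

G(0) = 0
G(1) = mex{0} = 1
G(2) = mex{1,0} = 2
G(3) = mex{2,1} = 0
G(4) = mex{0,2} = 1
G(5) = mex{1,0} = 2
G(6) = mex{2,1} = 0
G(7) = mex{0,2} = 1
G(8) = mex{1,0,0} = 2
G(9) = mex{2,1,1,0} = 3
G(10) = mex{3,2,2,1} = 0
G(11) = mex{0,3,0,2} = 1
G(12) = mex{1,0,1,0} = 2
G(13) = mex{2,1,2,1} = 0
G(14) = mex{0,2,0,2} = 1
G(15) = mex{1,0,1,0} = 2
G(16) = mex{2,1,2,1} = 0
G(17) = mex{0,2,3,2} = 1
G(18) = mex{1,0,0,3} = 2
G(19) = mex{2,1,1,0} = 3
G(20) = mex{3,2,2,1} = 0
G(21) = mex{0,3,0,2} = 1
G(22) = mex{1,0,1,0} = 2
G(23) = mex{2,1,2,1} = 0
G(24) = mex{0,2,0,2} = 1
G(25) = mex{1,0,1,0} = 2
G(26) = mex{2,1,2,1} = 0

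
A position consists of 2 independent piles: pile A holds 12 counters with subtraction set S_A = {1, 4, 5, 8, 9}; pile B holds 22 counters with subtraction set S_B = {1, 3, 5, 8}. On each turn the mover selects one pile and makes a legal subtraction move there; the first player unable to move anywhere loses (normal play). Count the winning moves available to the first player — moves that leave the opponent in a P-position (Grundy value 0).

3

Pile A, S = {1, 4, 5, 8, 9}:
n :  0  1  2  3  4  5  6  7  8  9 10 11 12
G :  0  1  0  1  2  3  2  3  4  5  4  5  0
G_A(12) = 0.
Pile B, S = {1, 3, 5, 8}:
G(0) = 0
G(1) = mex{0} = 1
G(2) = mex{1} = 0
G(3) = mex{0,0} = 1
G(4) = mex{1,1} = 0
G(5) = mex{0,0,0} = 1
G(6) = mex{1,1,1} = 0
G(7) = mex{0,0,0} = 1
G(8) = mex{1,1,1,0} = 2
G(9) = mex{2,0,0,1} = 3
G(10) = mex{3,1,1,0} = 2
G(11) = mex{2,2,0,1} = 3
G(12) = mex{3,3,1,0} = 2
G(13) = mex{2,2,2,1} = 0
G(14) = mex{0,3,3,0} = 1
G(15) = mex{1,2,2,1} = 0
G(16) = mex{0,0,3,2} = 1
G(17) = mex{1,1,2,3} = 0
G(18) = mex{0,0,0,2} = 1
G(19) = mex{1,1,1,3} = 0
G(20) = mex{0,0,0,2} = 1
G(21) = mex{1,1,1,0} = 2
G(22) = mex{2,0,0,1} = 3
G_B(22) = 3.
Combined Grundy value = 0 ⊕ 3 = 3.
A winning move leaves total XOR = 0, i.e. changes one component's Grundy value g to g ⊕ X where X is the current total.
Pile A: need g' = 0⊕3 = 3. Options: 12−1→G=5, 12−4→G=4, 12−5→G=3, 12−8→G=2, 12−9→G=1. Hits: 1.
Pile B: need g' = 3⊕3 = 0. Options: 22−1→G=2, 22−3→G=0, 22−5→G=0, 22−8→G=1. Hits: 2.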